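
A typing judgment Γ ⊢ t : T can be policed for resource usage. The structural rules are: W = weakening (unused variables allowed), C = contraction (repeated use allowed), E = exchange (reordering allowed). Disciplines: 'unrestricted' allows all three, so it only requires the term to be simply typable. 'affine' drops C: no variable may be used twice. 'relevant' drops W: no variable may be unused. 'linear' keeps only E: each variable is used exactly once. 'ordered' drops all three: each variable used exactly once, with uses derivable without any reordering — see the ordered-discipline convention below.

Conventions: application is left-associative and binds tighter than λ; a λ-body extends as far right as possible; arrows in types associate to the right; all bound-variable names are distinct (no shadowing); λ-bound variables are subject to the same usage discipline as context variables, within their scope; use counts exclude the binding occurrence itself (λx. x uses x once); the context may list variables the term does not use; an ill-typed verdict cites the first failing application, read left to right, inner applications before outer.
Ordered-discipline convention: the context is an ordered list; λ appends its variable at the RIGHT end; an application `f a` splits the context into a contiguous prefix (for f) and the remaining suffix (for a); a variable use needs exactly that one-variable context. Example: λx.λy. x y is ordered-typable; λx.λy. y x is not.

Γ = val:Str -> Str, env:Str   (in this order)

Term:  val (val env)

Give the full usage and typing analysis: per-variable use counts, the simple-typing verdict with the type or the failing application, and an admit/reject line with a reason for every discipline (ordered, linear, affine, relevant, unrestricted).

use counts: val: 2×, env: 1×
order of uses: val, val, env
typing: well-typed — term : Str
ordered ✗ (val ×2 used more than once (contraction))
linear ✗ (val ×2 used more than once (contraction))
affine ✗ (val ×2 used more than once (contraction))
relevant ✓ (none of val, env goes unused)
unrestricted ✓ (simply typable at Str; W, C, E all held)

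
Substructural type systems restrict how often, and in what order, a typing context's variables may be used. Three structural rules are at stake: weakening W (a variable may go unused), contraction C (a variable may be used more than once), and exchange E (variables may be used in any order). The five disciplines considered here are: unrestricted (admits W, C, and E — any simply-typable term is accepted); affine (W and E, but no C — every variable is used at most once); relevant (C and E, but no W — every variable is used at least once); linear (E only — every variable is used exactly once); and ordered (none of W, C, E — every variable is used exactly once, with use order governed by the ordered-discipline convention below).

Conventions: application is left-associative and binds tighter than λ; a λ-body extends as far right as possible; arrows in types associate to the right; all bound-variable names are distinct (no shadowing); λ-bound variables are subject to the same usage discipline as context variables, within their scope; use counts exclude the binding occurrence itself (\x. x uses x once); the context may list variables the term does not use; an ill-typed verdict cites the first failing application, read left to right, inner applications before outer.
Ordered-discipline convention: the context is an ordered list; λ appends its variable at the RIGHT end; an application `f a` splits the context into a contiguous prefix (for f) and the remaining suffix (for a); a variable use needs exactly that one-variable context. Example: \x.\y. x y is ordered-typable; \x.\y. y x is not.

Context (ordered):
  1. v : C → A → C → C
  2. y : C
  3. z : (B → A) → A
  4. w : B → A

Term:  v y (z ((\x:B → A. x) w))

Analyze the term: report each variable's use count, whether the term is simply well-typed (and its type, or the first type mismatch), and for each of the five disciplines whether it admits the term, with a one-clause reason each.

variable uses: v: 1; y: 1; z: 1; w: 1; x [bound]: 1
use order (left to right): v, y, z, x, w
typing: the term checks, with type C → C
ordered: ✓, v, y, z, w, x once each; derivable with no W/C/E
linear: ✓, single use per variable (v, y, z, w, x)
affine: ✓, no duplicate uses among v, y, z, w, x
relevant: ✓, none of v, y, z, w, x goes unused
unrestricted: ✓, typability at C → C is all that's needed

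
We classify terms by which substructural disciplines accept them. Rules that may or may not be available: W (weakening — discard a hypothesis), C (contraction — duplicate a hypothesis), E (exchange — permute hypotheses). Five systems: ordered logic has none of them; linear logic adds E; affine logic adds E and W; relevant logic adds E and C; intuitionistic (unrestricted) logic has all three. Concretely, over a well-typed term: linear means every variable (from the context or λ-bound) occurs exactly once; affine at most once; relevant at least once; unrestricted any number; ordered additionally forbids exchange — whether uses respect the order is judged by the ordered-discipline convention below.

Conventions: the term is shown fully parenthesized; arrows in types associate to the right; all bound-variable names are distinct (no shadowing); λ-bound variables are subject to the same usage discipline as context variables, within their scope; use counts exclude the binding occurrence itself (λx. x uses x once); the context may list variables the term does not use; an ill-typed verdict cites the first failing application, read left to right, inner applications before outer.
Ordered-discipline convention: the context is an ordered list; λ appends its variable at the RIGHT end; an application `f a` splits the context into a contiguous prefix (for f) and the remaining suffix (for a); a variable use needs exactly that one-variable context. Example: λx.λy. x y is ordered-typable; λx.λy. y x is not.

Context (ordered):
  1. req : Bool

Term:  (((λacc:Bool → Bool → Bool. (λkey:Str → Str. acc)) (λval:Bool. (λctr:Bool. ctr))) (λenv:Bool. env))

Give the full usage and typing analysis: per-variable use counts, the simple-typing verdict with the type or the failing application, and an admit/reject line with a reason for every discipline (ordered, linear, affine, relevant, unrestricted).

use counts: req: 0×, acc (bound): 1×, key (bound): 0×, val (bound): 0×, ctr (bound): 1×, env (bound): 1×
uses in reading order: acc, ctr, env
typing: ill-typed: an application expects Str → Str but receives Bool → Bool
ordered ✗ (fails simple typing)
linear ✗ (a type mismatch blocks all five)
affine ✗ (the type mismatch rejects it)
relevant ✗ (not simply typable)
unrestricted ✗ (fails simple typing)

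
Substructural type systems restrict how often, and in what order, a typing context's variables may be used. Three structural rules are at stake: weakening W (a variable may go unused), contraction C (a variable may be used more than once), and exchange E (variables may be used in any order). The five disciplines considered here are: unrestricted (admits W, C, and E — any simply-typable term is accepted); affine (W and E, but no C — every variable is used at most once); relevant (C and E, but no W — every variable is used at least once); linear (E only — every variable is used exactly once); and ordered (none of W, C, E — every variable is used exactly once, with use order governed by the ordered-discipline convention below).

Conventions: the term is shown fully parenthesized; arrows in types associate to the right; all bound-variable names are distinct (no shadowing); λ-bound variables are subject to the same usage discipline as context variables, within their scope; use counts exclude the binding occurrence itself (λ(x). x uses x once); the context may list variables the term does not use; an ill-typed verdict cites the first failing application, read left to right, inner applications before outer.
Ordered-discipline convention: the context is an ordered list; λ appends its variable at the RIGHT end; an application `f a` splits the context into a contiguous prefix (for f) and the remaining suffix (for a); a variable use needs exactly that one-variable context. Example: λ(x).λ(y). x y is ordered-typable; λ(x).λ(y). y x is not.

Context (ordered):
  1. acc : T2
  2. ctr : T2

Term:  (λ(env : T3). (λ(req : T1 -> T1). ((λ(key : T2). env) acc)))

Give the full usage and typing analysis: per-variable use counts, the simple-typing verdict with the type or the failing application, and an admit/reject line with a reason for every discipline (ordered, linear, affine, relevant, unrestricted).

counts: acc ×1; ctr ×0; env (bound) ×1; req (bound) ×0; key (bound) ×0
order of uses: env, acc
typing: well-typed at T3 -> (T1 -> T1) -> T3
ordered ✗ (ctr, req, key never used (weakening))
linear ✗ (ctr, req, key never used (weakening))
affine ✓ (no duplicate uses among acc, ctr, env, req, key)
relevant ✗ (ctr, req, key never used (weakening))
unrestricted ✓ (simply typable at T3 -> (T1 -> T1) -> T3; W, C, E all held)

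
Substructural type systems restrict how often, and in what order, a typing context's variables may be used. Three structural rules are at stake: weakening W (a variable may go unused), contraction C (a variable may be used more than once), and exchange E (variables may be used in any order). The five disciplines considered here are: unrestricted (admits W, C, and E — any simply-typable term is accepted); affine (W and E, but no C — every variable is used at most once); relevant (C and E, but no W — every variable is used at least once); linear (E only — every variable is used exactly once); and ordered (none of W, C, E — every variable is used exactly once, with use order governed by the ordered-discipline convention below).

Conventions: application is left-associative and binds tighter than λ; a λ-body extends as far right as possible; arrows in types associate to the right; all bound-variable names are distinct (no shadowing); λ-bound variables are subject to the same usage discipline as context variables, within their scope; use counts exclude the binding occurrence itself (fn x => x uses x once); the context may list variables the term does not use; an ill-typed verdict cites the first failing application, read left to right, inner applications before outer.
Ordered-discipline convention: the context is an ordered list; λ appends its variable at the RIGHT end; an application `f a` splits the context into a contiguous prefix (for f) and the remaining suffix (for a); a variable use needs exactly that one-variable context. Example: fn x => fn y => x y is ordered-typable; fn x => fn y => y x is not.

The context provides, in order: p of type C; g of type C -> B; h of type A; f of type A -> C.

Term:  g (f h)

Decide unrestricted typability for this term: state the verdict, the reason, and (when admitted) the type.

yes — well-typed at B; no restrictions here; term : B
variable uses: p ×0; g ×1; h ×1; f ×1
uses in reading order: g, f, h
typing: well-typed — term : B
across the five disciplines: ordered ✗ | linear ✗ | affine ✓ | relevant ✗ | unrestricted ✓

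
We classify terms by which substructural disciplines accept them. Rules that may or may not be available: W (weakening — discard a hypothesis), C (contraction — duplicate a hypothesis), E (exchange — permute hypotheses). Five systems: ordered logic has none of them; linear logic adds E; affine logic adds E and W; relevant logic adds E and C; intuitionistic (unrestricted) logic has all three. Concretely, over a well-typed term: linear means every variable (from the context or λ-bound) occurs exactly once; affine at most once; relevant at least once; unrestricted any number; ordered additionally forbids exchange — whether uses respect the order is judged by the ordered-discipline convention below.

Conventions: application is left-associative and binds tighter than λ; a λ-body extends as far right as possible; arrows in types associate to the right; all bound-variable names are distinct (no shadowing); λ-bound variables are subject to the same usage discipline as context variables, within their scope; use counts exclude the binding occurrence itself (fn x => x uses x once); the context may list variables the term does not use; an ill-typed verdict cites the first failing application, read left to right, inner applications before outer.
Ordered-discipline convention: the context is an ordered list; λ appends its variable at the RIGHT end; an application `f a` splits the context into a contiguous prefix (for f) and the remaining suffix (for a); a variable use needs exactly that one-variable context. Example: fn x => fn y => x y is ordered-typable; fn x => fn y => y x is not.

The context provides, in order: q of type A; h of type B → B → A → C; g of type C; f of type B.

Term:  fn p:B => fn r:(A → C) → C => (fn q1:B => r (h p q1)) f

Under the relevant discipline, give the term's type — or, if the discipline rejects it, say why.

not well-typed under relevant — needs weakening: q, g unused
usage: q=0; h=1; g=0; f=1; p (λ-bound)=1; r (λ-bound)=1; q1 (λ-bound)=1
order of uses: r, h, p, q1, f
typing: well-typed at B → ((A → C) → C) → C
per-discipline verdicts: ordered ✗; linear ✗; affine ✓; relevant ✗; unrestricted ✓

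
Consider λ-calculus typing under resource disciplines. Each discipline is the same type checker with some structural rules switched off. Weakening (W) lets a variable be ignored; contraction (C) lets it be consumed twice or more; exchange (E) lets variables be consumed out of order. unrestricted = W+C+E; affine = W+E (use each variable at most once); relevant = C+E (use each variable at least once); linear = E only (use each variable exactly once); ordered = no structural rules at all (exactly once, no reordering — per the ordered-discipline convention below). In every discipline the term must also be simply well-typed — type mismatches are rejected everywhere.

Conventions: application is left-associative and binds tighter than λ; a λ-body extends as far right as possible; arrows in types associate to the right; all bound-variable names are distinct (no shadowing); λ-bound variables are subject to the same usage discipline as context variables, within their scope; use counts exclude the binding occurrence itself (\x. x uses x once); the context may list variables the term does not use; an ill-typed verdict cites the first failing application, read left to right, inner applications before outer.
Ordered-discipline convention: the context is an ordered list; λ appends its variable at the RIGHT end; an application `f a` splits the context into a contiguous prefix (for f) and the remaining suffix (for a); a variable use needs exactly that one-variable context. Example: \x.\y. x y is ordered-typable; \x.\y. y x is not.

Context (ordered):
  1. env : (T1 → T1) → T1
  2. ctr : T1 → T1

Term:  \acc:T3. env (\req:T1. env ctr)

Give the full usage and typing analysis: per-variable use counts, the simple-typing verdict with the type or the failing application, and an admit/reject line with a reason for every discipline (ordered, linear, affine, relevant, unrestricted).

variable uses: env: 2×, ctr: 1×, acc [bound]: 0×, req [bound]: 0×
left-to-right use order: env, env, ctr
typing: ✓ — T3 → T1
ordered: ✗, needs contraction — env ×2; acc, req never used (weakening)
linear: ✗, needs contraction — env ×2; acc, req never used (weakening)
affine: ✗, needs contraction — env ×2
relevant: ✗, acc, req never used (weakening)
unrestricted: ✓, simply typable at T3 → T1; W, C, E all held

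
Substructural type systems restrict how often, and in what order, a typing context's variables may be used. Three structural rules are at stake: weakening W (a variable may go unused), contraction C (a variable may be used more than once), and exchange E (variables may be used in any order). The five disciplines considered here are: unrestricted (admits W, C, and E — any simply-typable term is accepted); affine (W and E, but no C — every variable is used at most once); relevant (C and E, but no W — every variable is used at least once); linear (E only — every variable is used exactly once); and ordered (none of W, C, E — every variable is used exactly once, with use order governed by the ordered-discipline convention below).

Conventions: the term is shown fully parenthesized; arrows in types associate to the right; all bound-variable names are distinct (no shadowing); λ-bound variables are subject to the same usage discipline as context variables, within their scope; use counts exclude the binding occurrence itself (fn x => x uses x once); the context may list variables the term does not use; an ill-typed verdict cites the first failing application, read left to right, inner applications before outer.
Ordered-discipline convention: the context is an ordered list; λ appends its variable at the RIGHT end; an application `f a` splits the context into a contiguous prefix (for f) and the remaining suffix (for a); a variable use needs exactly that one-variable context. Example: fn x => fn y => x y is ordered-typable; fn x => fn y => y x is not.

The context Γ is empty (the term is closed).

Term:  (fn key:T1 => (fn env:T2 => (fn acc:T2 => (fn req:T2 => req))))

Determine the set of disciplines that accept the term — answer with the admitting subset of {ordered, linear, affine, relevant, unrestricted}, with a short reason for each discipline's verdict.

accepted by: affine, unrestricted
counts: key (λ-bound): 0; env (λ-bound): 0; acc (λ-bound): 0; req (λ-bound): 1
uses in reading order: req
typing: well-typed — term : T1 -> T2 -> T2 -> T2 -> T2
ordered: ✗, needs weakening: key, env, acc unused
linear: ✗, needs weakening: key, env, acc unused
affine: ✓, at most one use each (key, env, acc, req)
relevant: ✗, needs weakening: key, env, acc unused
unrestricted: ✓, simply typable at T1 -> T2 -> T2 -> T2 -> T2; W, C, E all held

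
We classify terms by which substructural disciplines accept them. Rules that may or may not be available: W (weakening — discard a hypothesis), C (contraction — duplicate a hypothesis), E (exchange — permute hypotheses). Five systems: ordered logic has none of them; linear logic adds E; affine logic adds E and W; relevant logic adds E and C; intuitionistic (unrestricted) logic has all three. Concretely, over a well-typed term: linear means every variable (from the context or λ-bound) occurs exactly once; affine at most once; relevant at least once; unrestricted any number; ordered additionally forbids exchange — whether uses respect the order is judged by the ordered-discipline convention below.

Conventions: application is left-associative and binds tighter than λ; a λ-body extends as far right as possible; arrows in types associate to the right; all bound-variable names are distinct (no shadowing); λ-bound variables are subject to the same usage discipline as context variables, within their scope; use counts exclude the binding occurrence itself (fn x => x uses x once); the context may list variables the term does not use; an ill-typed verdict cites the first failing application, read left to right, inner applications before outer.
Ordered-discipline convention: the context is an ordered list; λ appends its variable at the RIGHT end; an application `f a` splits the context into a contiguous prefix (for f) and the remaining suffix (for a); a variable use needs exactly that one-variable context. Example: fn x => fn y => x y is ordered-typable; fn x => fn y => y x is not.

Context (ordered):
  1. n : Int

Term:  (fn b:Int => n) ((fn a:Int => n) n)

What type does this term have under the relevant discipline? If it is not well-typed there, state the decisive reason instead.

not well-typed under relevant — b, a left unused
counts: n ×3, b [bound] ×0, a [bound] ×0
use order (left to right): n, n, n
typing: the term checks, with type Int
per-discipline verdicts: ordered ✗ · linear ✗ · affine ✗ · relevant ✗ · unrestricted ✓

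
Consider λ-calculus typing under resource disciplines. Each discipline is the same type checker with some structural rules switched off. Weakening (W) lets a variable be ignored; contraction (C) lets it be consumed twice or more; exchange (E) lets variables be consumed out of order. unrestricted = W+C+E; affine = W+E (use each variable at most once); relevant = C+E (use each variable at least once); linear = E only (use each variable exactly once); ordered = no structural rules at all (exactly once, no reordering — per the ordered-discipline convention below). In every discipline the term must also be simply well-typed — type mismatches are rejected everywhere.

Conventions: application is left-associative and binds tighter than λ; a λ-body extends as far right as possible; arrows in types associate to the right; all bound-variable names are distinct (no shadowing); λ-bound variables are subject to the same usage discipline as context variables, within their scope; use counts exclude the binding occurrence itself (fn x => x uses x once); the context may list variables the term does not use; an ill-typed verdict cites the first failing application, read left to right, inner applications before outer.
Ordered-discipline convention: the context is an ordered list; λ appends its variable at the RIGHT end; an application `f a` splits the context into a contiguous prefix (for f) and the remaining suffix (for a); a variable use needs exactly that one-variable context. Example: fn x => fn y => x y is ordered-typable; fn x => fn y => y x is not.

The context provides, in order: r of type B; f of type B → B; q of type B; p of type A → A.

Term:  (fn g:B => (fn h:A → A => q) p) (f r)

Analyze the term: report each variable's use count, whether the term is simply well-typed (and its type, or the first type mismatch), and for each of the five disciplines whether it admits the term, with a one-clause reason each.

variable uses: r: 1, f: 1, q: 1, p: 1, g (λ-bound): 0, h (λ-bound): 0
order of uses: q, p, f, r
typing: well-typed — term : B
ordered: ✗, g, h never used (weakening)
linear: ✗, g, h never used (weakening)
affine: ✓, no duplicate uses among r, f, q, p, g, h
relevant: ✗, g, h never used (weakening)
unrestricted: ✓, typability at B is all that's needed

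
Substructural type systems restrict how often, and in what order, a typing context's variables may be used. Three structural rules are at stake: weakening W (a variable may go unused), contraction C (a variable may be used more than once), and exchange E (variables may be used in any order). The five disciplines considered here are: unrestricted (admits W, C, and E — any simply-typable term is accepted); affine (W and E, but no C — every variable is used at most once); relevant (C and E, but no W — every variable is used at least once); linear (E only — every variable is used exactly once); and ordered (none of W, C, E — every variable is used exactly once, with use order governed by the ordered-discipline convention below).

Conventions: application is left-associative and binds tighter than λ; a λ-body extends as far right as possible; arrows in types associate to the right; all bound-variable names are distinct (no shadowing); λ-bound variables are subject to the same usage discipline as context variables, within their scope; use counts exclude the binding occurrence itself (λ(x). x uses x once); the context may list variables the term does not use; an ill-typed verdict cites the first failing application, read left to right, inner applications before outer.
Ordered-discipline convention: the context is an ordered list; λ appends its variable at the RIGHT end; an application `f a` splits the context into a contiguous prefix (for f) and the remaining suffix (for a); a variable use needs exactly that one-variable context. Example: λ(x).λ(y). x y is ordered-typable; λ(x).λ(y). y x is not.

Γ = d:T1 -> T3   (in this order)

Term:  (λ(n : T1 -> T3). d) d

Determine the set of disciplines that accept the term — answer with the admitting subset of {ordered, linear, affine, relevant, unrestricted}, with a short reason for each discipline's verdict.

admitted by: unrestricted
use counts: d ×2, n [bound] ×0
use order (left to right): d, d
typing: well-typed — term : T1 -> T3
ordered ✗ (d ×2 used more than once (contraction); unused: n — weakening required)
linear ✗ (d ×2 used more than once (contraction); unused: n — weakening required)
affine ✗ (d ×2 used more than once (contraction))
relevant ✗ (unused: n — weakening required)
unrestricted ✓ (well-typed at T1 -> T3; no restrictions here)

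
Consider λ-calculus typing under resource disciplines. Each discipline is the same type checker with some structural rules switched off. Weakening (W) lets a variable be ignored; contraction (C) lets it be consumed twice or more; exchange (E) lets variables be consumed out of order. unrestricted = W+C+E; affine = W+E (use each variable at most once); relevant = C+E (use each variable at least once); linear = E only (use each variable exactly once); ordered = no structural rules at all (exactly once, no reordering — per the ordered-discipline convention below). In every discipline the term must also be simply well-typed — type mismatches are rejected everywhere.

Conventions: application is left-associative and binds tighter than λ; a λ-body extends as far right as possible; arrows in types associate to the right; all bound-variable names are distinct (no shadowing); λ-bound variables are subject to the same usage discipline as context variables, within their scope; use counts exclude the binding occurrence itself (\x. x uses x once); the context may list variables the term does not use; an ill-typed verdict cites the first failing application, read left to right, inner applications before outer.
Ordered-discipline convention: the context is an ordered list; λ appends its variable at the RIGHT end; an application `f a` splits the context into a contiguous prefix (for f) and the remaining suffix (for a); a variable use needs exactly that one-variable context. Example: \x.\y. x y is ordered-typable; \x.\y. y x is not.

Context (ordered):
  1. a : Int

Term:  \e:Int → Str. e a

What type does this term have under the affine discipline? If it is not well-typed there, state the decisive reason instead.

term : (Int → Str) → Str
usage: a: 1, e (bound): 1
use order (left to right): e, a
typing: well-typed at (Int → Str) → Str
summary: ordered ✗, linear ✓, affine ✓, relevant ✓, unrestricted ✓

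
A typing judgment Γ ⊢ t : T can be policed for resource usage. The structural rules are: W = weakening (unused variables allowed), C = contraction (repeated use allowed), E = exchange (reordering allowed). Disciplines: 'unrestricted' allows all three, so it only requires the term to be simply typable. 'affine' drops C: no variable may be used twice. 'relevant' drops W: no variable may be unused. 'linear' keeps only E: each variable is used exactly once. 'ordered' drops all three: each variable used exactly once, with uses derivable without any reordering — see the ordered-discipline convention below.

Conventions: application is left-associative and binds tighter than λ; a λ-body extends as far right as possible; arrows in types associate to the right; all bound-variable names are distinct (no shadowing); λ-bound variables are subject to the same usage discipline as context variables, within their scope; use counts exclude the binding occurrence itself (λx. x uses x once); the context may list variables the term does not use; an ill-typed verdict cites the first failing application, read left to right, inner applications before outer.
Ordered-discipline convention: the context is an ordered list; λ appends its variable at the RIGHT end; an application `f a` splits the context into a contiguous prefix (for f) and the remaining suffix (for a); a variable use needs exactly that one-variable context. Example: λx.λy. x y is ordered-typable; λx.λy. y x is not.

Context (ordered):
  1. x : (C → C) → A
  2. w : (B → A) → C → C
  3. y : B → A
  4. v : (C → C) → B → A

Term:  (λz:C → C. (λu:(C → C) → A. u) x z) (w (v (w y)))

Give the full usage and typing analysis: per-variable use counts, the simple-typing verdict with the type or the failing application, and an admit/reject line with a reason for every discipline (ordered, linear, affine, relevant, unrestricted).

use counts: x: 1×, w: 2×, y: 1×, v: 1×, z (λ-bound): 1×, u (λ-bound): 1×
order of uses: u, x, z, w, v, w, y
typing: well-typed — term : A
ordered: ✗, uses contraction: w ×2
linear: ✗, uses contraction: w ×2
affine: ✗, uses contraction: w ×2
relevant: ✓, at least one use each (x, w, y, v, z, u)
unrestricted: ✓, simply typable at A; W, C, E all held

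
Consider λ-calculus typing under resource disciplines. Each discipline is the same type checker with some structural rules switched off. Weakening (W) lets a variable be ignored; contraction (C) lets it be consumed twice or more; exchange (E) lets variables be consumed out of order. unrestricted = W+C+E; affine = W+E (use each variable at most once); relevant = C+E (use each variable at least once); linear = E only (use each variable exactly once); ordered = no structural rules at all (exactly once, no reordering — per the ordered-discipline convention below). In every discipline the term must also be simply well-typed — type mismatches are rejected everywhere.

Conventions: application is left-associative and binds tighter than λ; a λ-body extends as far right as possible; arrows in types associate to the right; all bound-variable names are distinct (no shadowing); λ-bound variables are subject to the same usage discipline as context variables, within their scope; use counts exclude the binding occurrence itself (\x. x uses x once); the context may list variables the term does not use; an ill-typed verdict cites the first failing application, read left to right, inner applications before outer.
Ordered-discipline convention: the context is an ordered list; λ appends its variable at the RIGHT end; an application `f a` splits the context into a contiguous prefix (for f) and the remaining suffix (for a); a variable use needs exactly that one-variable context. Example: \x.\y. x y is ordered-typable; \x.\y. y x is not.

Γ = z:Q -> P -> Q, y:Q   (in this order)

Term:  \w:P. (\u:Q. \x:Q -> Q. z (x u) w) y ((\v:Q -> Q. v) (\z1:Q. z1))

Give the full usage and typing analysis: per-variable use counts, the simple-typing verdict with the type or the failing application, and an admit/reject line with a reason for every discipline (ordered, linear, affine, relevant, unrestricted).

counts: z: 1; y: 1; w [bound]: 1; u [bound]: 1; x [bound]: 1; v [bound]: 1; z1 [bound]: 1
uses in reading order: z, x, u, w, y, v, z1
typing: ✓ — P -> Q
ordered ✗ (needs exchange: uses follow z, x, u, w, y, v, z1)
linear ✓ (each of z, y, w, u, x, v, z1 used exactly once)
affine ✓ (z, y, w, u, x, v, z1: no repeats, contraction unneeded)
relevant ✓ (none of z, y, w, u, x, v, z1 goes unused)
unrestricted ✓ (simply typable at P -> Q; W, C, E all held)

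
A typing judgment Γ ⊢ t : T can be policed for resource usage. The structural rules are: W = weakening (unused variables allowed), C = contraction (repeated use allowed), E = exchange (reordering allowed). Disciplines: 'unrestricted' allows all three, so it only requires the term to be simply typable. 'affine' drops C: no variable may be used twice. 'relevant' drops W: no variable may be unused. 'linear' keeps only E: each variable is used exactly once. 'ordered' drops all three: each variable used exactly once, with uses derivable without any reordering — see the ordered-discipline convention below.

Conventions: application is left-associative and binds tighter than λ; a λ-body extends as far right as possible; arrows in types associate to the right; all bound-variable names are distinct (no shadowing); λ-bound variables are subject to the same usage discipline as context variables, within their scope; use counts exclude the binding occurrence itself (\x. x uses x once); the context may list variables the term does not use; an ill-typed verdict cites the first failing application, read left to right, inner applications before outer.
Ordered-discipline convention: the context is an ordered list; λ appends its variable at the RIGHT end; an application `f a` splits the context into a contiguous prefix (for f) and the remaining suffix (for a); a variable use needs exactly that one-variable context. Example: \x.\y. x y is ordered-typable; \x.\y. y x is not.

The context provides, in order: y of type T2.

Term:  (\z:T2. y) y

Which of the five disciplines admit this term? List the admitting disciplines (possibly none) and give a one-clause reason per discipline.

admitted by: unrestricted
variable uses: y ×2, z (λ-bound) ×0
use order (left to right): y, y
typing: well-typed — term : T2
ordered: ✗ — repeated use of y ×2; z left unused
linear: ✗ — repeated use of y ×2; z left unused
affine: ✗ — repeated use of y ×2
relevant: ✗ — z left unused
unrestricted: ✓ — simply typable at T2; W, C, E all held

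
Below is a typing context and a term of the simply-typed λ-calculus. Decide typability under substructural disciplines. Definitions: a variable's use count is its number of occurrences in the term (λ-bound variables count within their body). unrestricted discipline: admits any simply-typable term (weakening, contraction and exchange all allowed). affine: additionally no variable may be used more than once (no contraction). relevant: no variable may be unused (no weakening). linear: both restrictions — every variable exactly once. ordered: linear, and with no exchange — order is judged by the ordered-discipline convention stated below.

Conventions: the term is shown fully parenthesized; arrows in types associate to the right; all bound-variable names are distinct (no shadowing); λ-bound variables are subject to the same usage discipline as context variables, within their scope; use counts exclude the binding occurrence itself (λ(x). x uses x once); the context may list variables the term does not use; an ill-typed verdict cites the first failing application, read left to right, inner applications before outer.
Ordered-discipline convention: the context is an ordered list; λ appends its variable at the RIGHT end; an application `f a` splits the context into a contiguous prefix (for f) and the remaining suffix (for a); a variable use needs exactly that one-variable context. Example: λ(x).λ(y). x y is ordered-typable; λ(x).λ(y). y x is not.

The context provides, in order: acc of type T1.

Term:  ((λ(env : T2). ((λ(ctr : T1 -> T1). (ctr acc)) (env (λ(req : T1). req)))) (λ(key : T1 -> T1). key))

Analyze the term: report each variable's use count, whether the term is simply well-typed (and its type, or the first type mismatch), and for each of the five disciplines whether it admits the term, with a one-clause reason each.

usage: acc ×1; env (bound) ×1; ctr (bound) ×1; req (bound) ×1; key (bound) ×1
order of uses: ctr, acc, env, req, key
typing: ill-typed: applying a non-function (T2)
ordered ✗ (a type mismatch blocks all five)
linear ✗ (the type mismatch rejects it)
affine ✗ (not simply typable)
relevant ✗ (fails simple typing)
unrestricted ✗ (a type mismatch blocks all five)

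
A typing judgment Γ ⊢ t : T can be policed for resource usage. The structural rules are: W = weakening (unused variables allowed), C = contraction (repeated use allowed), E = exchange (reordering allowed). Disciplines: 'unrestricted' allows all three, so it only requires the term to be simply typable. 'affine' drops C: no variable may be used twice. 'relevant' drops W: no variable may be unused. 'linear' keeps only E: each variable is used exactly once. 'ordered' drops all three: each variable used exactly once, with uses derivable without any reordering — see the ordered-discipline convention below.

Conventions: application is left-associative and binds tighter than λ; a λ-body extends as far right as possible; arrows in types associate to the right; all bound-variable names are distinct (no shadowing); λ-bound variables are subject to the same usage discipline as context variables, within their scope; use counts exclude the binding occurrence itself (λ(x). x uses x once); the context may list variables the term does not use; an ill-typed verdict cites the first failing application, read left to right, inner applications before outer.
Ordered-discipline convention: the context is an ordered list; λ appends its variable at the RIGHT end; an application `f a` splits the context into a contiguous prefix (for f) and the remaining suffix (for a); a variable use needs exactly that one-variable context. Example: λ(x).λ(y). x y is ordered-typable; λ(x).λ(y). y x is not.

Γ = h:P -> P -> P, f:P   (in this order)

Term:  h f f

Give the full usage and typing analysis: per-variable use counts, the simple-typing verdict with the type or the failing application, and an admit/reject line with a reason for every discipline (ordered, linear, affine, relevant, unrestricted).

use counts: h=1, f=2
uses in reading order: h, f, f
typing: ✓ — P
ordered ✗ (uses contraction: f ×2)
linear ✗ (uses contraction: f ×2)
affine ✗ (uses contraction: f ×2)
relevant ✓ (at least one use each (h, f))
unrestricted ✓ (well-typed at P; no restrictions here)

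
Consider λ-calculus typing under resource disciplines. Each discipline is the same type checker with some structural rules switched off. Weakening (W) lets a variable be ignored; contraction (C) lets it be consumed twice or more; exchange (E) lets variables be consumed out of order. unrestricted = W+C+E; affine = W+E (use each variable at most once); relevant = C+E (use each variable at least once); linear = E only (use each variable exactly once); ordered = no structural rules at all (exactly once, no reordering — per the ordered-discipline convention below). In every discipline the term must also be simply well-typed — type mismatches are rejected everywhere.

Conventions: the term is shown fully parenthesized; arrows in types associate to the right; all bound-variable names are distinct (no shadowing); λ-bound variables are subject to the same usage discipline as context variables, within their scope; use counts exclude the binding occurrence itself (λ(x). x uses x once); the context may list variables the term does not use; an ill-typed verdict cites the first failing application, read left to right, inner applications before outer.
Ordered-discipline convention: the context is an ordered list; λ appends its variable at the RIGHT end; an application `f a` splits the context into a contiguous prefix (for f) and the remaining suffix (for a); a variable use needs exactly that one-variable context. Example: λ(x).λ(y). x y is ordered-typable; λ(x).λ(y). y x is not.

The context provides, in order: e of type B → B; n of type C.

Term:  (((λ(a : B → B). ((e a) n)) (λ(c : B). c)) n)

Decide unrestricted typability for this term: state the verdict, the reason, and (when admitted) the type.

no — not simply typable
use counts: e=1; n=2; a [bound]=1; c [bound]=1
order of uses: e, a, n, c, n
typing: ill-typed: a function awaiting B gets B → B
summary: ordered ✗, linear ✗, affine ✗, relevant ✗, unrestricted ✗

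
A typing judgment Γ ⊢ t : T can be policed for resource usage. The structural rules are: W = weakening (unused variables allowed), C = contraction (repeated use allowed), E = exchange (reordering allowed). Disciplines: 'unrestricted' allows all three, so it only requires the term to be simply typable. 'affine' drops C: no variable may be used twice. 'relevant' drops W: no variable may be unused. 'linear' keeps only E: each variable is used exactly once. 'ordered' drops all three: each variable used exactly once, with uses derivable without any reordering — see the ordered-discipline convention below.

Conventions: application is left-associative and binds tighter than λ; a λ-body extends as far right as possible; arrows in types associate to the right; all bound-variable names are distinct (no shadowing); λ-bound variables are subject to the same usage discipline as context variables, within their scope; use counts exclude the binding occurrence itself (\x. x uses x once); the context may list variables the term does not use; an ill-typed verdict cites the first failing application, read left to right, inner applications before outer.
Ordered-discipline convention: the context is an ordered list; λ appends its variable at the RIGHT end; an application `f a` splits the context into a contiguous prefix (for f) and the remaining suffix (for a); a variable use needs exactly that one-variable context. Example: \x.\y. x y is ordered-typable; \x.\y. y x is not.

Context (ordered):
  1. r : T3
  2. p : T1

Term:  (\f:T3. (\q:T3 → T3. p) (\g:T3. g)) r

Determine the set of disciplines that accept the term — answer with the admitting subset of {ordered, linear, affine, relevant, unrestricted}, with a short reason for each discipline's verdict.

admitted by: affine, unrestricted
variable uses: r=1, p=1, f (λ-bound)=0, q (λ-bound)=0, g (λ-bound)=1
uses in reading order: p, g, r
typing: ✓ — T1
ordered: ✗ — f, q never used (weakening)
linear: ✗ — f, q never used (weakening)
affine: ✓ — at most one use each (r, p, f, q, g)
relevant: ✗ — f, q never used (weakening)
unrestricted: ✓ — well-typed at T1; no restrictions here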